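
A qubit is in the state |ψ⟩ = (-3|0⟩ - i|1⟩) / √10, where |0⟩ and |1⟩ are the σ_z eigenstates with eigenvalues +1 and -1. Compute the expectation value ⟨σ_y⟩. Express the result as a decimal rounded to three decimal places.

0.600

⟨σ_y⟩ = 2 Im(a* b)/(|a|²+|b|²) with a = -3, b = -i.
a* b = 3i, so ⟨σ_y⟩ = 6/10.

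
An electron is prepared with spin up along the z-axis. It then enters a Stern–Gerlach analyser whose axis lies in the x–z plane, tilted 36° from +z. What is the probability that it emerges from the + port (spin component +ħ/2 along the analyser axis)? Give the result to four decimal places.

For spin-½, the probability of finding spin-up along an axis at angle θ to the initial spin direction is cos²(θ/2); spin-down is sin²(θ/2).
θ = 36°, so P = cos²(18°) ≈ 0.9045.

0.9045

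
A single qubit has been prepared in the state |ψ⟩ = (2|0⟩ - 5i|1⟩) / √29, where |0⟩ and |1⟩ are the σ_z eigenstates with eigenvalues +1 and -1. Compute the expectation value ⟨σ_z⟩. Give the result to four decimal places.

⟨σ_z⟩ = |a|² - |b|² divided by |a|²+|b|², with a, b the |0⟩, |1⟩ amplitudes.
= (4 - 25)/29 = -21/29.

-0.7241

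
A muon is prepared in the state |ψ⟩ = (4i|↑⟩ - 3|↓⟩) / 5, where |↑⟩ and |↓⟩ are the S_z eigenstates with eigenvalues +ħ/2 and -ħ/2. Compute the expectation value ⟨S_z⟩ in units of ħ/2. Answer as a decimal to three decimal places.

0.280

⟨σ_z⟩ = |a|² - |b|² divided by |a|²+|b|², with a, b the |↑⟩, |↓⟩ amplitudes.
= (16 - 9)/25 = 7/25.
⟨S_z⟩ = (ħ/2)·⟨σ_z⟩.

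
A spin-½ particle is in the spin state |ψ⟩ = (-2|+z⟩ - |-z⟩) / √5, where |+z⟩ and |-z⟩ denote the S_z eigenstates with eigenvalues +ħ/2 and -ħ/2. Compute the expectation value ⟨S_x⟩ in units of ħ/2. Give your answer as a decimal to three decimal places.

⟨σ_x⟩ = 2 Re(a* b)/(|a|²+|b|²) with a = -2, b = -1.
a* b = 2, so ⟨σ_x⟩ = 4/5.
⟨S_x⟩ = (ħ/2)·⟨σ_x⟩.

0.800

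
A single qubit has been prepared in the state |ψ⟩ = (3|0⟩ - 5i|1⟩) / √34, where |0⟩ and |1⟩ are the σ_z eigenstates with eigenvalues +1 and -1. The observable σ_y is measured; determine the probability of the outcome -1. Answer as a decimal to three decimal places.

0.941

|-y⟩ = (|0⟩ - i|1⟩)/√2, so ⟨-y|ψ⟩ = (8) / (√2·√34).
P = |8|² / 68 = 64/68.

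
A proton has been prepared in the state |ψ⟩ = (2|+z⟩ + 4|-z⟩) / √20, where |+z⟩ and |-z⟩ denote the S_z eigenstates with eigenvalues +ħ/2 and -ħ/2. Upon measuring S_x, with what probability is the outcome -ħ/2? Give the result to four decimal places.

0.1000

|-x⟩ = (|+z⟩ - |-z⟩)/√2, so ⟨-x|ψ⟩ = (-2) / (√2·√20).
P = |-2|² / 40 = 4/40.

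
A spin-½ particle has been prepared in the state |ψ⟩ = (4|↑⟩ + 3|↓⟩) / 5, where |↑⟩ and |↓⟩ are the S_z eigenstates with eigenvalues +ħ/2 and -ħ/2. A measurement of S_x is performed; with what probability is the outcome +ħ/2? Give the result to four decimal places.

|+x⟩ = (|↑⟩ + |↓⟩)/√2, so ⟨+x|ψ⟩ = (7) / (√2·5).
P = |7|² / 50 = 49/50.

0.9800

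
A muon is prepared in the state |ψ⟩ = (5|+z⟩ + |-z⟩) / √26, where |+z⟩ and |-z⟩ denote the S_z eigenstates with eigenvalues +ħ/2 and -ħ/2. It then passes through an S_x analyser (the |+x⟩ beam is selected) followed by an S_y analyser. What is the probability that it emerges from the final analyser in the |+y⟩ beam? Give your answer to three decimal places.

0.346

First analyser (S_x): P(|+x⟩) = |⟨+x|ψ⟩|² = 36/52.
After stage 1 the state is |+x⟩; P(|+y⟩) = |⟨+y|+x⟩|² = 1/2.
Joint probability = 36/52 × 1/2 = 0.346.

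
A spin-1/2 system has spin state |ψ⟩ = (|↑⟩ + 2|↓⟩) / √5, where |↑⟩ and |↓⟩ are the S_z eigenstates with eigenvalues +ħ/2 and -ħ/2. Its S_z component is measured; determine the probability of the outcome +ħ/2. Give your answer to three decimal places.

0.200

The +ħ/2 outcome corresponds to |↑⟩. Its amplitude in |ψ⟩ is 1/√5.
P = |1|² / 5 = 1/5.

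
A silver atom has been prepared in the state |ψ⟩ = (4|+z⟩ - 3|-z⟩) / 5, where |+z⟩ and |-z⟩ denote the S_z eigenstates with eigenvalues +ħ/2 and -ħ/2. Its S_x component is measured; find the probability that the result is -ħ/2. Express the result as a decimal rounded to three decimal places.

|-x⟩ = (|+z⟩ - |-z⟩)/√2, so ⟨-x|ψ⟩ = (7) / (√2·5).
P = |7|² / 50 = 49/50.

0.980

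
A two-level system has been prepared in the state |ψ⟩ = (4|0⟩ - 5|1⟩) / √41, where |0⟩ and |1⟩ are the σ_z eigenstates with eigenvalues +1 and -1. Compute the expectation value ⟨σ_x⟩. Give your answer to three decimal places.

-0.976

⟨σ_x⟩ = 2 Re(a* b)/(|a|²+|b|²) with a = 4, b = -5.
a* b = -20, so ⟨σ_x⟩ = -40/41.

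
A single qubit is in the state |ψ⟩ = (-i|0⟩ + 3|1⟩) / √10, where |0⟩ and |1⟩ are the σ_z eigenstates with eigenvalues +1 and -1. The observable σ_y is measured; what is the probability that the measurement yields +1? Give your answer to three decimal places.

|+y⟩ = (|0⟩ + i|1⟩)/√2, so ⟨+y|ψ⟩ = (-4i) / (√2·√10).
P = |-4i|² / 20 = 16/20.

0.800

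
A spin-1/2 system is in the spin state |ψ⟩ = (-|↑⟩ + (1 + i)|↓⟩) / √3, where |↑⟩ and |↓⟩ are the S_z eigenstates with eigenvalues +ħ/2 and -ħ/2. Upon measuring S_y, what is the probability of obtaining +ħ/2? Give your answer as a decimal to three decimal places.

|+y⟩ = (|↑⟩ + i|↓⟩)/√2, so ⟨+y|ψ⟩ = (-i) / (√2·√3).
P = |-i|² / 6 = 1/6.

0.167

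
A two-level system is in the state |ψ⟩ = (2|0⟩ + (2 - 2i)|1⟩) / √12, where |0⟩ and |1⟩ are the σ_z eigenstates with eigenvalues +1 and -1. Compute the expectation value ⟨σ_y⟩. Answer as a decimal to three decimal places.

-0.667

⟨σ_y⟩ = 2 Im(a* b)/(|a|²+|b|²) with a = 2, b = (2 - 2i).
a* b = (4 - 4i), so ⟨σ_y⟩ = -8/12.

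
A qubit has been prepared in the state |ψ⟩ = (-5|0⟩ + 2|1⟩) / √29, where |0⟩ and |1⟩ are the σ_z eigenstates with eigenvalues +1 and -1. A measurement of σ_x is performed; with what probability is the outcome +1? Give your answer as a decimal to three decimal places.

|+x⟩ = (|0⟩ + |1⟩)/√2, so ⟨+x|ψ⟩ = (-3) / (√2·√29).
P = |-3|² / 58 = 9/58.

0.155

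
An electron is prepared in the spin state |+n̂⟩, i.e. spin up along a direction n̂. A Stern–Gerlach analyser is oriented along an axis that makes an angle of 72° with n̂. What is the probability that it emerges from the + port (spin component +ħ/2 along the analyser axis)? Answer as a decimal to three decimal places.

0.655

For spin-½, the probability of finding spin-up along an axis at angle θ to the initial spin direction is cos²(θ/2); spin-down is sin²(θ/2).
θ = 72°, so P = cos²(36°) ≈ 0.655.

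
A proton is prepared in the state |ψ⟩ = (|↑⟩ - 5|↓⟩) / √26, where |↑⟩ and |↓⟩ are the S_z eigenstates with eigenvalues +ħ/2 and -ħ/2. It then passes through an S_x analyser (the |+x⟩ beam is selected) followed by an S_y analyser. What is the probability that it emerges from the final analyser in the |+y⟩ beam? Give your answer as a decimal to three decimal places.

First analyser (S_x): P(|+x⟩) = |⟨+x|ψ⟩|² = 16/52.
After stage 1 the state is |+x⟩; P(|+y⟩) = |⟨+y|+x⟩|² = 1/2.
Joint probability = 16/52 × 1/2 = 0.154.

0.154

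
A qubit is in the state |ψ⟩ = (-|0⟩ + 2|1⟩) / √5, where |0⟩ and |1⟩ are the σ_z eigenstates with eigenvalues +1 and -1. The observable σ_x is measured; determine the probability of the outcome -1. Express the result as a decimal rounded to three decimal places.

0.900

|-x⟩ = (|0⟩ - |1⟩)/√2, so ⟨-x|ψ⟩ = (-3) / (√2·√5).
P = |-3|² / 10 = 9/10.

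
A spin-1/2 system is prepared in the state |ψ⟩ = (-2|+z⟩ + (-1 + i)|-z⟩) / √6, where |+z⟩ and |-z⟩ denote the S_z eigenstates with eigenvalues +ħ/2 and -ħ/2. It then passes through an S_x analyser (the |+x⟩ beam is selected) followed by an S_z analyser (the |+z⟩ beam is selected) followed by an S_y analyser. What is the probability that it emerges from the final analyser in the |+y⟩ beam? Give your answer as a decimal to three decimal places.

First analyser (S_x): P(|+x⟩) = |⟨+x|ψ⟩|² = 10/12.
After stage 1 the state is |+x⟩; P(|+z⟩) = |⟨+z|+x⟩|² = 1/2.
After stage 2 the state is |+z⟩; P(|+y⟩) = |⟨+y|+z⟩|² = 1/2.
Joint probability = 10/12 × 1/2 × 1/2 = 0.208.

0.208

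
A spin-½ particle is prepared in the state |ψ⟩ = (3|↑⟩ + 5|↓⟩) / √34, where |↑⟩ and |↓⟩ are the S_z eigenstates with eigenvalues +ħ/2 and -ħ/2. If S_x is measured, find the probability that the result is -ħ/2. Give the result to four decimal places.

|-x⟩ = (|↑⟩ - |↓⟩)/√2, so ⟨-x|ψ⟩ = (-2) / (√2·√34).
P = |-2|² / 68 = 4/68.

0.0588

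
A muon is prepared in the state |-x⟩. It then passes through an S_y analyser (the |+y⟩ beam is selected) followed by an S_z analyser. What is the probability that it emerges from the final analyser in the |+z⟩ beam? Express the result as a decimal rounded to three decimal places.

First analyser (S_y): from |-x⟩, P(|+y⟩) = 1/2.
After stage 1 the state is |+y⟩; P(|+z⟩) = |⟨+z|+y⟩|² = 1/2.
Joint probability = 1/2 × 1/2 = 0.250.

0.250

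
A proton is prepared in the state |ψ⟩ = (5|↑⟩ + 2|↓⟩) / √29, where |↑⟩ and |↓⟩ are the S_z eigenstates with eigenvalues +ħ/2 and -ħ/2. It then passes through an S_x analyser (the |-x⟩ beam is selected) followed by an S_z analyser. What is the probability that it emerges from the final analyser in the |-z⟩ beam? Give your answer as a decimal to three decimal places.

First analyser (S_x): P(|-x⟩) = |⟨-x|ψ⟩|² = 9/58.
After stage 1 the state is |-x⟩; P(|-z⟩) = |⟨-z|-x⟩|² = 1/2.
Joint probability = 9/58 × 1/2 = 0.078.

0.078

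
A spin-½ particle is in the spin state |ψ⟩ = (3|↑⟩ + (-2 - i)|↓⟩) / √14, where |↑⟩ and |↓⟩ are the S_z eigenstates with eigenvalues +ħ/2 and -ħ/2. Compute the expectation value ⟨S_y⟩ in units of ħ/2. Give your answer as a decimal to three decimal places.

⟨σ_y⟩ = 2 Im(a* b)/(|a|²+|b|²) with a = 3, b = (-2 - i).
a* b = (-6 - 3i), so ⟨σ_y⟩ = -6/14.
⟨S_y⟩ = (ħ/2)·⟨σ_y⟩.

-0.429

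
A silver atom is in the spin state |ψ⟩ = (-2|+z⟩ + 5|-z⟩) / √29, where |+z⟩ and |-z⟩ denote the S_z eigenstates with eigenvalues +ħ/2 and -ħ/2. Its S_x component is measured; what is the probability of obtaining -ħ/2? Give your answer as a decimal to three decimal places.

0.845

|-x⟩ = (|+z⟩ - |-z⟩)/√2, so ⟨-x|ψ⟩ = (-7) / (√2·√29).
P = |-7|² / 58 = 49/58.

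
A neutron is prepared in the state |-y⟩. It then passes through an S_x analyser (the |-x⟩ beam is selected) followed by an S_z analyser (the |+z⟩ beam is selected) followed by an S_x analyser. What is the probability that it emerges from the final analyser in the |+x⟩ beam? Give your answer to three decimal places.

First analyser (S_x): from |-y⟩, P(|-x⟩) = 1/2.
After stage 1 the state is |-x⟩; P(|+z⟩) = |⟨+z|-x⟩|² = 1/2.
After stage 2 the state is |+z⟩; P(|+x⟩) = |⟨+x|+z⟩|² = 1/2.
Joint probability = 1/2 × 1/2 × 1/2 = 0.125.

0.125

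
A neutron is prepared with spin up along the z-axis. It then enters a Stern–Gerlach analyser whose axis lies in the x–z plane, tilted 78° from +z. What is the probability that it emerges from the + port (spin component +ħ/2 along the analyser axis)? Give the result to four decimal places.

0.6040

For spin-½, the probability of finding spin-up along an axis at angle θ to the initial spin direction is cos²(θ/2); spin-down is sin²(θ/2).
θ = 78°, so P = cos²(39°) ≈ 0.6040.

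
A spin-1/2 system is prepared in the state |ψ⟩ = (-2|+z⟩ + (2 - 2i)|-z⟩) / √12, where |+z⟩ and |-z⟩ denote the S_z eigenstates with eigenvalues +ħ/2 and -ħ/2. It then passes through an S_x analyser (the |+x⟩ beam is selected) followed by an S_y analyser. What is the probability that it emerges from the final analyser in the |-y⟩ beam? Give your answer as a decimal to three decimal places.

First analyser (S_x): P(|+x⟩) = |⟨+x|ψ⟩|² = 4/24.
After stage 1 the state is |+x⟩; P(|-y⟩) = |⟨-y|+x⟩|² = 1/2.
Joint probability = 4/24 × 1/2 = 0.083.

0.083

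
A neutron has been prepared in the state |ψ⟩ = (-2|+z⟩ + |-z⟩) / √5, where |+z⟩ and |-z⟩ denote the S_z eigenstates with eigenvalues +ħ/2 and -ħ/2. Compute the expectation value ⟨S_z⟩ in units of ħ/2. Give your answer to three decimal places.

0.600

⟨σ_z⟩ = |a|² - |b|² divided by |a|²+|b|², with a, b the |+z⟩, |-z⟩ amplitudes.
= (4 - 1)/5 = 3/5.
⟨S_z⟩ = (ħ/2)·⟨σ_z⟩.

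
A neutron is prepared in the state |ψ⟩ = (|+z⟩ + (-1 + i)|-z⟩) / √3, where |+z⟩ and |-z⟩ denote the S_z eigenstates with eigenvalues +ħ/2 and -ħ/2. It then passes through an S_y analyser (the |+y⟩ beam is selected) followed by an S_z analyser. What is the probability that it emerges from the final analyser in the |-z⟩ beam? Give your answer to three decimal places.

First analyser (S_y): P(|+y⟩) = |⟨+y|ψ⟩|² = 5/6.
After stage 1 the state is |+y⟩; P(|-z⟩) = |⟨-z|+y⟩|² = 1/2.
Joint probability = 5/6 × 1/2 = 0.417.

0.417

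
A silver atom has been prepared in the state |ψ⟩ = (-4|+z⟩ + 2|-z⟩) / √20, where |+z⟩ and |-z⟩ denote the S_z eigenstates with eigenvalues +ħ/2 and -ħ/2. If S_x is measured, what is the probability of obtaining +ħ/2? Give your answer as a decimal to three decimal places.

0.100

|+x⟩ = (|+z⟩ + |-z⟩)/√2, so ⟨+x|ψ⟩ = (-2) / (√2·√20).
P = |-2|² / 40 = 4/40.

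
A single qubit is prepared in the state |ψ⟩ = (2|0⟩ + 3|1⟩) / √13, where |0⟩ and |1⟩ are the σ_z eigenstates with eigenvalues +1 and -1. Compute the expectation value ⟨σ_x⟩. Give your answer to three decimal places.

0.923

⟨σ_x⟩ = 2 Re(a* b)/(|a|²+|b|²) with a = 2, b = 3.
a* b = 6, so ⟨σ_x⟩ = 12/13.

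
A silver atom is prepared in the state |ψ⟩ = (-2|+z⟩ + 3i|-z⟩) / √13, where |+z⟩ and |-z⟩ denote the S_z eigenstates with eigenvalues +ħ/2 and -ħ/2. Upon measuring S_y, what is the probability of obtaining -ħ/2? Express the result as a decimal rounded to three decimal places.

0.962

|-y⟩ = (|+z⟩ - i|-z⟩)/√2, so ⟨-y|ψ⟩ = (-5) / (√2·√13).
P = |-5|² / 26 = 25/26.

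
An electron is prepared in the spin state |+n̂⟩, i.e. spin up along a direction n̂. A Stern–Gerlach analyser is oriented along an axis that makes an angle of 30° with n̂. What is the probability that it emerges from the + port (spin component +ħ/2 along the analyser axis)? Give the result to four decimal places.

For spin-½, the probability of finding spin-up along an axis at angle θ to the initial spin direction is cos²(θ/2); spin-down is sin²(θ/2).
θ = 30°, so P = cos²(15°) ≈ 0.9330.

0.9330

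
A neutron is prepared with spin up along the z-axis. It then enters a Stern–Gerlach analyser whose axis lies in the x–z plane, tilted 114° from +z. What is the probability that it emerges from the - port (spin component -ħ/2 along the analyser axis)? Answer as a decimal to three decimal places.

0.703

For spin-½, the probability of finding spin-up along an axis at angle θ to the initial spin direction is cos²(θ/2); spin-down is sin²(θ/2).
θ = 114°, so P = sin²(57°) ≈ 0.703.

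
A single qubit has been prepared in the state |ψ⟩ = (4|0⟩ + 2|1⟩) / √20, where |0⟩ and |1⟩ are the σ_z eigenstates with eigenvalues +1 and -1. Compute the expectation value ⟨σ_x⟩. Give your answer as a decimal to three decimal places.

0.800

⟨σ_x⟩ = 2 Re(a* b)/(|a|²+|b|²) with a = 4, b = 2.
a* b = 8, so ⟨σ_x⟩ = 16/20.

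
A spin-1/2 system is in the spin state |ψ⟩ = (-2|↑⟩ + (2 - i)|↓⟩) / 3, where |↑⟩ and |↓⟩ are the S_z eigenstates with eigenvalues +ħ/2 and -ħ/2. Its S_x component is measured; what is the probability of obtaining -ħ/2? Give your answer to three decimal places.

|-x⟩ = (|↑⟩ - |↓⟩)/√2, so ⟨-x|ψ⟩ = (-4 + i) / (√2·3).
P = |-4 + i|² / 18 = 17/18.

0.944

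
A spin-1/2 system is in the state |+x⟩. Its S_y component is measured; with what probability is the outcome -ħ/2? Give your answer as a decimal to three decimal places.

0.500

In the S_z basis, |+x⟩ = (|+z⟩ + |-z⟩)/√2 and |-y⟩ = (|+z⟩ - i|-z⟩)/√2.
|⟨-y|+x⟩|² = 1/2.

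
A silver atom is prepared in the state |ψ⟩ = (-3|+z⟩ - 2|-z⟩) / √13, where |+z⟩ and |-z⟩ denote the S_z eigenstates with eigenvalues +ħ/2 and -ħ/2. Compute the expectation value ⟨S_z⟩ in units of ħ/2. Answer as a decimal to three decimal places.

0.385

⟨σ_z⟩ = |a|² - |b|² divided by |a|²+|b|², with a, b the |+z⟩, |-z⟩ amplitudes.
= (9 - 4)/13 = 5/13.
⟨S_z⟩ = (ħ/2)·⟨σ_z⟩.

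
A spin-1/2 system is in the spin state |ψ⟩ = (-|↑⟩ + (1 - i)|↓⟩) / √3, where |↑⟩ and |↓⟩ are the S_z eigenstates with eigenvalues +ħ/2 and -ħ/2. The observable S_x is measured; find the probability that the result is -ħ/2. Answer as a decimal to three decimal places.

|-x⟩ = (|↑⟩ - |↓⟩)/√2, so ⟨-x|ψ⟩ = (-2 + i) / (√2·√3).
P = |-2 + i|² / 6 = 5/6.

0.833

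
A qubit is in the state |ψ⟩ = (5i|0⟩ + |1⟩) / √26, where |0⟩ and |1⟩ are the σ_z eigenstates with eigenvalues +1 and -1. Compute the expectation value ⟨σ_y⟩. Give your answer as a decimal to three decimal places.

⟨σ_y⟩ = 2 Im(a* b)/(|a|²+|b|²) with a = 5i, b = 1.
a* b = -5i, so ⟨σ_y⟩ = -10/26.

-0.385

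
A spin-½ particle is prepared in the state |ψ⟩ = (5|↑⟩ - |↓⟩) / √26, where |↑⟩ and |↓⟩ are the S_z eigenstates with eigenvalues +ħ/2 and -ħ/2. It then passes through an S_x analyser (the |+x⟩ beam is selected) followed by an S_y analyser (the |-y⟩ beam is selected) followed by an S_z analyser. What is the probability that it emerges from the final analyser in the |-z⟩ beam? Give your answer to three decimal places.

First analyser (S_x): P(|+x⟩) = |⟨+x|ψ⟩|² = 16/52.
After stage 1 the state is |+x⟩; P(|-y⟩) = |⟨-y|+x⟩|² = 1/2.
After stage 2 the state is |-y⟩; P(|-z⟩) = |⟨-z|-y⟩|² = 1/2.
Joint probability = 16/52 × 1/2 × 1/2 = 0.077.

0.077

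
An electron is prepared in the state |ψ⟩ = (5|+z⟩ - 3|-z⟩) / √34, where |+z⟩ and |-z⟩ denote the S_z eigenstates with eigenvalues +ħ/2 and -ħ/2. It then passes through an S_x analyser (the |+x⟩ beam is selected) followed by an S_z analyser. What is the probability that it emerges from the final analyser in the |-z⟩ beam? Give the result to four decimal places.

0.0294

First analyser (S_x): P(|+x⟩) = |⟨+x|ψ⟩|² = 4/68.
After stage 1 the state is |+x⟩; P(|-z⟩) = |⟨-z|+x⟩|² = 1/2.
Joint probability = 4/68 × 1/2 = 0.0294.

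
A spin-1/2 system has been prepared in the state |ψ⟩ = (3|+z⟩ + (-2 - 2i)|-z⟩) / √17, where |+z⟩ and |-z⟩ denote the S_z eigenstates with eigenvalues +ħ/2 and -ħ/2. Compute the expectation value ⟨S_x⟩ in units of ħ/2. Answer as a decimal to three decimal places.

-0.706

⟨σ_x⟩ = 2 Re(a* b)/(|a|²+|b|²) with a = 3, b = (-2 - 2i).
a* b = (-6 - 6i), so ⟨σ_x⟩ = -12/17.
⟨S_x⟩ = (ħ/2)·⟨σ_x⟩.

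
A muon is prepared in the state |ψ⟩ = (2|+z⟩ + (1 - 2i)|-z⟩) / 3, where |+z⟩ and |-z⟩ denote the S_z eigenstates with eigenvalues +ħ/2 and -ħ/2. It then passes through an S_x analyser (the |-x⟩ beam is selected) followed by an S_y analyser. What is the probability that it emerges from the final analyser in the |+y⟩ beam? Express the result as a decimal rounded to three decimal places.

0.139

First analyser (S_x): P(|-x⟩) = |⟨-x|ψ⟩|² = 5/18.
After stage 1 the state is |-x⟩; P(|+y⟩) = |⟨+y|-x⟩|² = 1/2.
Joint probability = 5/18 × 1/2 = 0.139.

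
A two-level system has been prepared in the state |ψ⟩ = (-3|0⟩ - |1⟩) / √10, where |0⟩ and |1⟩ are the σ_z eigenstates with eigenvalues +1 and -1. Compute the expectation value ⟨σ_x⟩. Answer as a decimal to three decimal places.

⟨σ_x⟩ = 2 Re(a* b)/(|a|²+|b|²) with a = -3, b = -1.
a* b = 3, so ⟨σ_x⟩ = 6/10.

0.600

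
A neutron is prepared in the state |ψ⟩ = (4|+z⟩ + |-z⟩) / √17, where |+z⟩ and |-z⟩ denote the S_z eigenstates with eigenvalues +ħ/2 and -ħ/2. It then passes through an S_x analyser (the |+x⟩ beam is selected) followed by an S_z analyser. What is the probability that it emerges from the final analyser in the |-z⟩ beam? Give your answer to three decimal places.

0.368

First analyser (S_x): P(|+x⟩) = |⟨+x|ψ⟩|² = 25/34.
After stage 1 the state is |+x⟩; P(|-z⟩) = |⟨-z|+x⟩|² = 1/2.
Joint probability = 25/34 × 1/2 = 0.368.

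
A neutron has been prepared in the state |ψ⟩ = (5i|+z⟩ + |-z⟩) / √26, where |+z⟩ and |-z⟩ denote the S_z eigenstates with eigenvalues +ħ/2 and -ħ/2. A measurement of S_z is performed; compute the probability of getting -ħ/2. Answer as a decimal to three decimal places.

The -ħ/2 outcome corresponds to |-z⟩. Its amplitude in |ψ⟩ is 1/√26.
P = |1|² / 26 = 1/26.

0.038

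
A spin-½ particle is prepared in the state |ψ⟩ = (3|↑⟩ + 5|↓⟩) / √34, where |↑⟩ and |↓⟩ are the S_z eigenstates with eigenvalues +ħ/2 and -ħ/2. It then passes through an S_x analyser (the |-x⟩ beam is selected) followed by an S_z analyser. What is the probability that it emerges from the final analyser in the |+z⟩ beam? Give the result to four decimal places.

First analyser (S_x): P(|-x⟩) = |⟨-x|ψ⟩|² = 4/68.
After stage 1 the state is |-x⟩; P(|+z⟩) = |⟨+z|-x⟩|² = 1/2.
Joint probability = 4/68 × 1/2 = 0.0294.

0.0294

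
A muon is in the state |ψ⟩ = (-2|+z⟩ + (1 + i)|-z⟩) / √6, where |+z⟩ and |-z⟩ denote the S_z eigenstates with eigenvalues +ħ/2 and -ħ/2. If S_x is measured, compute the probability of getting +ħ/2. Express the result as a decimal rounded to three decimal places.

0.167

|+x⟩ = (|+z⟩ + |-z⟩)/√2, so ⟨+x|ψ⟩ = (-1 + i) / (√2·√6).
P = |-1 + i|² / 12 = 2/12.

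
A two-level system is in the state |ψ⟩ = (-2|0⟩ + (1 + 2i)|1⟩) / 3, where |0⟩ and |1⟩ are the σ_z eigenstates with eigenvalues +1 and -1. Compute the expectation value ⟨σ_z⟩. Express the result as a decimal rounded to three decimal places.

⟨σ_z⟩ = |a|² - |b|² divided by |a|²+|b|², with a, b the |0⟩, |1⟩ amplitudes.
= (4 - 5)/9 = -1/9.

-0.111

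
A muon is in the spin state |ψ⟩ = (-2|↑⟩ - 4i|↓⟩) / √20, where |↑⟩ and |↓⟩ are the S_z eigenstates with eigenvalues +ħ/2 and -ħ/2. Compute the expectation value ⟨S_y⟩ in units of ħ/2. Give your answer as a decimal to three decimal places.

0.800

⟨σ_y⟩ = 2 Im(a* b)/(|a|²+|b|²) with a = -2, b = -4i.
a* b = 8i, so ⟨σ_y⟩ = 16/20.
⟨S_y⟩ = (ħ/2)·⟨σ_y⟩.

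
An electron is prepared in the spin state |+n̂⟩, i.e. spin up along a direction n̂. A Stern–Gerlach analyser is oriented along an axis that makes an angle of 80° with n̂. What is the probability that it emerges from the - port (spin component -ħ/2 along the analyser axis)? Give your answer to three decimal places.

For spin-½, the probability of finding spin-up along an axis at angle θ to the initial spin direction is cos²(θ/2); spin-down is sin²(θ/2).
θ = 80°, so P = sin²(40°) ≈ 0.413.

0.413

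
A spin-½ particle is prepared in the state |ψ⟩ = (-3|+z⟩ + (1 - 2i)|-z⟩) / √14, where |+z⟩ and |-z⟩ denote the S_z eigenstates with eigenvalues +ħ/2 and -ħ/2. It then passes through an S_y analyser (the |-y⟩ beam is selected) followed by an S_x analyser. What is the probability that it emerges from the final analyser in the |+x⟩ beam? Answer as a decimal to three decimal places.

0.036

First analyser (S_y): P(|-y⟩) = |⟨-y|ψ⟩|² = 2/28.
After stage 1 the state is |-y⟩; P(|+x⟩) = |⟨+x|-y⟩|² = 1/2.
Joint probability = 2/28 × 1/2 = 0.036.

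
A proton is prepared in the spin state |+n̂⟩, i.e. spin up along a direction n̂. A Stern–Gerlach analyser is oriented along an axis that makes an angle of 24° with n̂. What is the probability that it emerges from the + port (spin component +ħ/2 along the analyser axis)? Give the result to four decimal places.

For spin-½, the probability of finding spin-up along an axis at angle θ to the initial spin direction is cos²(θ/2); spin-down is sin²(θ/2).
θ = 24°, so P = cos²(12°) ≈ 0.9568.

0.9568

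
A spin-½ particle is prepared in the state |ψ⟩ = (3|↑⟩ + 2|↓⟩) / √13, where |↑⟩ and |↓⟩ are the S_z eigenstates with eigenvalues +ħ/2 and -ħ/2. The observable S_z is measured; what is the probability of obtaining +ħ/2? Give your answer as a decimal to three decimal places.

The +ħ/2 outcome corresponds to |↑⟩. Its amplitude in |ψ⟩ is 3/√13.
P = |3|² / 13 = 9/13.

0.692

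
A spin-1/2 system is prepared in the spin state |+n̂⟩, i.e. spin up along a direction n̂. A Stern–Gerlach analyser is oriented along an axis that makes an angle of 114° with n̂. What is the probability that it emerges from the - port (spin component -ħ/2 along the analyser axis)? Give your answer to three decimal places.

For spin-½, the probability of finding spin-up along an axis at angle θ to the initial spin direction is cos²(θ/2); spin-down is sin²(θ/2).
θ = 114°, so P = sin²(57°) ≈ 0.703.

0.703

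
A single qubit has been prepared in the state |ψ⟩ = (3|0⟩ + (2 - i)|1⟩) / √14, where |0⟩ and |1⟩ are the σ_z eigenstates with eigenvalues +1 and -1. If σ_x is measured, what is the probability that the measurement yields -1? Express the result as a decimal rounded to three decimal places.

|-x⟩ = (|0⟩ - |1⟩)/√2, so ⟨-x|ψ⟩ = (1 + i) / (√2·√14).
P = |1 + i|² / 28 = 2/28.

0.071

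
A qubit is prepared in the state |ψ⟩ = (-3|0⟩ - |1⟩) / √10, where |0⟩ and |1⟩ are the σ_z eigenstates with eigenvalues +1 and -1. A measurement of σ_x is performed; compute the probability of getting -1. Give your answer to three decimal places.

|-x⟩ = (|0⟩ - |1⟩)/√2, so ⟨-x|ψ⟩ = (-2) / (√2·√10).
P = |-2|² / 20 = 4/20.

0.200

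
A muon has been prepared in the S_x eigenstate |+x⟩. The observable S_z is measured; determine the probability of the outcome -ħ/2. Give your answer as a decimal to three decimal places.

0.500

In the S_z basis, |+x⟩ = (|↑⟩ + |↓⟩)/√2 and |-z⟩ = |↓⟩.
|⟨-z|+x⟩|² = 1/2.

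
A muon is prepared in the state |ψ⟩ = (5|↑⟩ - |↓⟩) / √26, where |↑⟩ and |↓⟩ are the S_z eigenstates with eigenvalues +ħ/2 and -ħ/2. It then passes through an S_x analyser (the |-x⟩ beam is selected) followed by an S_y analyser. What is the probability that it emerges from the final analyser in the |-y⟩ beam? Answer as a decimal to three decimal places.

0.346

First analyser (S_x): P(|-x⟩) = |⟨-x|ψ⟩|² = 36/52.
After stage 1 the state is |-x⟩; P(|-y⟩) = |⟨-y|-x⟩|² = 1/2.
Joint probability = 36/52 × 1/2 = 0.346.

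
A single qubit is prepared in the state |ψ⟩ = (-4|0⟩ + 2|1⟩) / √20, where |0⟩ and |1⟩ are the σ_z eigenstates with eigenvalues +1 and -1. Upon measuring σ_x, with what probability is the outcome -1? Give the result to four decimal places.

0.9000

|-x⟩ = (|0⟩ - |1⟩)/√2, so ⟨-x|ψ⟩ = (-6) / (√2·√20).
P = |-6|² / 40 = 36/40.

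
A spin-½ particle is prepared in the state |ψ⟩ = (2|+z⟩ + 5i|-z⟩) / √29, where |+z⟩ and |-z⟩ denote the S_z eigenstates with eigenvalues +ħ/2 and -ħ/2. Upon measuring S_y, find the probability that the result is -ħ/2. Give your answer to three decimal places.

0.155

|-y⟩ = (|+z⟩ - i|-z⟩)/√2, so ⟨-y|ψ⟩ = (-3) / (√2·√29).
P = |-3|² / 58 = 9/58.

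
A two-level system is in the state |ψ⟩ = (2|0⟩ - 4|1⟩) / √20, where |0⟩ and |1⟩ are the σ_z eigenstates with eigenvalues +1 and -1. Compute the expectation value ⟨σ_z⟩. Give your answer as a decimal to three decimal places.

-0.600

⟨σ_z⟩ = |a|² - |b|² divided by |a|²+|b|², with a, b the |0⟩, |1⟩ amplitudes.
= (4 - 16)/20 = -12/20.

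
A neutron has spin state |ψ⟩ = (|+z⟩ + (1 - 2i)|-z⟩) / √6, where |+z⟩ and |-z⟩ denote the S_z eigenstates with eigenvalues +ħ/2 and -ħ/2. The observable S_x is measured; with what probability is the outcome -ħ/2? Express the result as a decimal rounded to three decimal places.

0.333

|-x⟩ = (|+z⟩ - |-z⟩)/√2, so ⟨-x|ψ⟩ = (2i) / (√2·√6).
P = |2i|² / 12 = 4/12.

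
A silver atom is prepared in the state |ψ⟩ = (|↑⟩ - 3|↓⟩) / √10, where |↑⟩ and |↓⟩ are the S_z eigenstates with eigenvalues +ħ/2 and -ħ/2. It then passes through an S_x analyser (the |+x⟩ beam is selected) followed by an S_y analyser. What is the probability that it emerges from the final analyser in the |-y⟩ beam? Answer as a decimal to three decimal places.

0.100

First analyser (S_x): P(|+x⟩) = |⟨+x|ψ⟩|² = 4/20.
After stage 1 the state is |+x⟩; P(|-y⟩) = |⟨-y|+x⟩|² = 1/2.
Joint probability = 4/20 × 1/2 = 0.100.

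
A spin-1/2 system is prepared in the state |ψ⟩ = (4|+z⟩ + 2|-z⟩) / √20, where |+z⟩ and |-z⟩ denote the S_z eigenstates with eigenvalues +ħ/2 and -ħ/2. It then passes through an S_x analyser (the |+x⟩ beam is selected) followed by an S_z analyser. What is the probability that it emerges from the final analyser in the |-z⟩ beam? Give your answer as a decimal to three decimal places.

0.450

First analyser (S_x): P(|+x⟩) = |⟨+x|ψ⟩|² = 36/40.
After stage 1 the state is |+x⟩; P(|-z⟩) = |⟨-z|+x⟩|² = 1/2.
Joint probability = 36/40 × 1/2 = 0.450.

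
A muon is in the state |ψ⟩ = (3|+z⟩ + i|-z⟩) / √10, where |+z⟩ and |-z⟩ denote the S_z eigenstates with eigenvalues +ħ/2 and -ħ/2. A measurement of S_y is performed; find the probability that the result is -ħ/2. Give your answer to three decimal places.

|-y⟩ = (|+z⟩ - i|-z⟩)/√2, so ⟨-y|ψ⟩ = (2) / (√2·√10).
P = |2|² / 20 = 4/20.

0.200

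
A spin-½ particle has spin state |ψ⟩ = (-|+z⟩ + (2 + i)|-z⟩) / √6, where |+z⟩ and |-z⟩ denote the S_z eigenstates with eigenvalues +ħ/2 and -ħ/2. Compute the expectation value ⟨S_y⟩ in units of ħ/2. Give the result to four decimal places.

⟨σ_y⟩ = 2 Im(a* b)/(|a|²+|b|²) with a = -1, b = (2 + i).
a* b = (-2 - i), so ⟨σ_y⟩ = -2/6.
⟨S_y⟩ = (ħ/2)·⟨σ_y⟩.

-0.3333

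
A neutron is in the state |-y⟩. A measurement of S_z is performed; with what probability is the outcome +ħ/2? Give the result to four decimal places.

0.5000

In the S_z basis, |-y⟩ = (|↑⟩ - i|↓⟩)/√2 and |+z⟩ = |↑⟩.
|⟨+z|-y⟩|² = 1/2.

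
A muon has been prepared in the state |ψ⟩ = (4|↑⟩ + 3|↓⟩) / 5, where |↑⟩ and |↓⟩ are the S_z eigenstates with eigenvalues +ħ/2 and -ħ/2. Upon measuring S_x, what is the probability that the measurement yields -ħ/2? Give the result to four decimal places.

|-x⟩ = (|↑⟩ - |↓⟩)/√2, so ⟨-x|ψ⟩ = (1) / (√2·5).
P = |1|² / 50 = 1/50.

0.0200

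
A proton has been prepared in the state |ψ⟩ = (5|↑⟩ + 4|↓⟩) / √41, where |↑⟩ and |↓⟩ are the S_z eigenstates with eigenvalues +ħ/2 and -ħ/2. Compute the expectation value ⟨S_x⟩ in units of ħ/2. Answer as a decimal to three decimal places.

⟨σ_x⟩ = 2 Re(a* b)/(|a|²+|b|²) with a = 5, b = 4.
a* b = 20, so ⟨σ_x⟩ = 40/41.
⟨S_x⟩ = (ħ/2)·⟨σ_x⟩.

0.976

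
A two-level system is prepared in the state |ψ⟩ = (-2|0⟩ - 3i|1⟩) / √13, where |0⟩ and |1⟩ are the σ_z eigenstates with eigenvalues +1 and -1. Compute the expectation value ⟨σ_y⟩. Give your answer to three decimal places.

⟨σ_y⟩ = 2 Im(a* b)/(|a|²+|b|²) with a = -2, b = -3i.
a* b = 6i, so ⟨σ_y⟩ = 12/13.

0.923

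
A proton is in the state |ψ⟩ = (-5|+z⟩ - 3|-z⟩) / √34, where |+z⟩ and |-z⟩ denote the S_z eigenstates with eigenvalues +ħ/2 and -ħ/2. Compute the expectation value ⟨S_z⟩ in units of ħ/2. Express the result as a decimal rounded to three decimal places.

0.471

⟨σ_z⟩ = |a|² - |b|² divided by |a|²+|b|², with a, b the |+z⟩, |-z⟩ amplitudes.
= (25 - 9)/34 = 16/34.
⟨S_z⟩ = (ħ/2)·⟨σ_z⟩.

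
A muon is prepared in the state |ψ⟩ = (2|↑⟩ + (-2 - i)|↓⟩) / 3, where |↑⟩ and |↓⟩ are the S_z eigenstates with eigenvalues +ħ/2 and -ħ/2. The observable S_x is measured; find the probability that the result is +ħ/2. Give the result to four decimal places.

|+x⟩ = (|↑⟩ + |↓⟩)/√2, so ⟨+x|ψ⟩ = (-i) / (√2·3).
P = |-i|² / 18 = 1/18.

0.0556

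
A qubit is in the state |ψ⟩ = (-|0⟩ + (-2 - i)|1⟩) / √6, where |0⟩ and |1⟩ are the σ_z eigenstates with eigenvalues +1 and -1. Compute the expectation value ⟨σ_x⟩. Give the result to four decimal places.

0.6667

⟨σ_x⟩ = 2 Re(a* b)/(|a|²+|b|²) with a = -1, b = (-2 - i).
a* b = (2 + i), so ⟨σ_x⟩ = 4/6.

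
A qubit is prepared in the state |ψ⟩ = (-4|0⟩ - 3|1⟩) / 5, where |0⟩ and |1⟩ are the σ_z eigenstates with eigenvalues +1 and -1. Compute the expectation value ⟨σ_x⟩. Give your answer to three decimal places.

⟨σ_x⟩ = 2 Re(a* b)/(|a|²+|b|²) with a = -4, b = -3.
a* b = 12, so ⟨σ_x⟩ = 24/25.

0.960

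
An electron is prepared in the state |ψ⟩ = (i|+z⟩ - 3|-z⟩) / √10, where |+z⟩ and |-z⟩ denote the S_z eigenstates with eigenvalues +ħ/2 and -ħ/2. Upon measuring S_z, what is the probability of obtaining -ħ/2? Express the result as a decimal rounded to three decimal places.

The -ħ/2 outcome corresponds to |-z⟩. Its amplitude in |ψ⟩ is -3/√10.
P = |-3|² / 10 = 9/10.

0.900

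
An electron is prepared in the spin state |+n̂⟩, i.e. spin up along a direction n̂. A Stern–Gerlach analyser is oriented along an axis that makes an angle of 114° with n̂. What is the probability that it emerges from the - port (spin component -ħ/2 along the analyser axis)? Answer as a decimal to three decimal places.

For spin-½, the probability of finding spin-up along an axis at angle θ to the initial spin direction is cos²(θ/2); spin-down is sin²(θ/2).
θ = 114°, so P = sin²(57°) ≈ 0.703.

0.703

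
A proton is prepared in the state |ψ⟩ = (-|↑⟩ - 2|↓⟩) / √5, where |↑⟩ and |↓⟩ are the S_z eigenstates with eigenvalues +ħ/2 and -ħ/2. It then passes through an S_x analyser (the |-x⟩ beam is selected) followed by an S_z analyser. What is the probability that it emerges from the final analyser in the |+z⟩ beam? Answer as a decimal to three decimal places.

0.050

First analyser (S_x): P(|-x⟩) = |⟨-x|ψ⟩|² = 1/10.
After stage 1 the state is |-x⟩; P(|+z⟩) = |⟨+z|-x⟩|² = 1/2.
Joint probability = 1/10 × 1/2 = 0.050.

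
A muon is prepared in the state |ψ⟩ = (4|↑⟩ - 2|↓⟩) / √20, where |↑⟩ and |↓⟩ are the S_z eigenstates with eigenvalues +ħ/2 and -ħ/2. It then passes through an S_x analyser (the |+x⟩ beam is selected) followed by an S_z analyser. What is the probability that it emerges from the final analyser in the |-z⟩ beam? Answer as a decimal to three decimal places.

First analyser (S_x): P(|+x⟩) = |⟨+x|ψ⟩|² = 4/40.
After stage 1 the state is |+x⟩; P(|-z⟩) = |⟨-z|+x⟩|² = 1/2.
Joint probability = 4/40 × 1/2 = 0.050.

0.050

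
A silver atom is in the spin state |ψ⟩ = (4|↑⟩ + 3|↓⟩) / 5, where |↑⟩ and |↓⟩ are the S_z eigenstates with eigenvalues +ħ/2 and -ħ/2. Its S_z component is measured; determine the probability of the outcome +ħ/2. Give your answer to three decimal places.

0.640

The +ħ/2 outcome corresponds to |↑⟩. Its amplitude in |ψ⟩ is 4/5.
P = |4|² / 25 = 16/25.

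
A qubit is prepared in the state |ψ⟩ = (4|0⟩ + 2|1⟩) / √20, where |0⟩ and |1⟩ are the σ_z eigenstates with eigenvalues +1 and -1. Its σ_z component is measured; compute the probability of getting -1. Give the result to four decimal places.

0.2000

The -1 outcome corresponds to |1⟩. Its amplitude in |ψ⟩ is 2/√20.
P = |2|² / 20 = 4/20.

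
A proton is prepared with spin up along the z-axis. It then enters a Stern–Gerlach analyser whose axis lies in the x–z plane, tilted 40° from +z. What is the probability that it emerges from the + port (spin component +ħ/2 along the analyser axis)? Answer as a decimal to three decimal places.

For spin-½, the probability of finding spin-up along an axis at angle θ to the initial spin direction is cos²(θ/2); spin-down is sin²(θ/2).
θ = 40°, so P = cos²(20°) ≈ 0.883.

0.883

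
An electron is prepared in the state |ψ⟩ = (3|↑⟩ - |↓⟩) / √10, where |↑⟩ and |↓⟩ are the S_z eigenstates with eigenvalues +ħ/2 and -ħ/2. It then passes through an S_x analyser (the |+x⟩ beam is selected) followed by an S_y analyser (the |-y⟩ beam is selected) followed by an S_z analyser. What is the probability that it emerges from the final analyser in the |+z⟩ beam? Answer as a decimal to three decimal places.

0.050

First analyser (S_x): P(|+x⟩) = |⟨+x|ψ⟩|² = 4/20.
After stage 1 the state is |+x⟩; P(|-y⟩) = |⟨-y|+x⟩|² = 1/2.
After stage 2 the state is |-y⟩; P(|+z⟩) = |⟨+z|-y⟩|² = 1/2.
Joint probability = 4/20 × 1/2 × 1/2 = 0.050.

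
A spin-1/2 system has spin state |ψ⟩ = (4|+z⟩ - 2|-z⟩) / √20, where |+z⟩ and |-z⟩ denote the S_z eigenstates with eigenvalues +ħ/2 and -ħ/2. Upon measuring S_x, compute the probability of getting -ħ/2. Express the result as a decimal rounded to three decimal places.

|-x⟩ = (|+z⟩ - |-z⟩)/√2, so ⟨-x|ψ⟩ = (6) / (√2·√20).
P = |6|² / 40 = 36/40.

0.900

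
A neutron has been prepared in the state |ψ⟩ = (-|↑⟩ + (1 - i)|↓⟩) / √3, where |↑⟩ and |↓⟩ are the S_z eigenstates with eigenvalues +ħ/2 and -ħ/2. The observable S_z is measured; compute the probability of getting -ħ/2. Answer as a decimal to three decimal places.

0.667

The -ħ/2 outcome corresponds to |↓⟩. Its amplitude in |ψ⟩ is (1 - i)/√3.
P = |1 - i|² / 3 = 2/3.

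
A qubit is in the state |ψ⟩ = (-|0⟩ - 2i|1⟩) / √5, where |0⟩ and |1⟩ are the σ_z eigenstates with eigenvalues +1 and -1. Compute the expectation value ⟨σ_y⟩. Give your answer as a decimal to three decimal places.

⟨σ_y⟩ = 2 Im(a* b)/(|a|²+|b|²) with a = -1, b = -2i.
a* b = 2i, so ⟨σ_y⟩ = 4/5.

0.800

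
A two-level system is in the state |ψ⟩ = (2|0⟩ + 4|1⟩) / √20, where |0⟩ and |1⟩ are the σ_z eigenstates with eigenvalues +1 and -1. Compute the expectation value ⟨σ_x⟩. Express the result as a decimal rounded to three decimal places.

⟨σ_x⟩ = 2 Re(a* b)/(|a|²+|b|²) with a = 2, b = 4.
a* b = 8, so ⟨σ_x⟩ = 16/20.

0.800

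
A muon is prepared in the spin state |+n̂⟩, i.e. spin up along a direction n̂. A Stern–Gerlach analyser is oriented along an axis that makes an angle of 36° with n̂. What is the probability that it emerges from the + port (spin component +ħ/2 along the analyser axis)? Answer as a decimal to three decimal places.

0.905

For spin-½, the probability of finding spin-up along an axis at angle θ to the initial spin direction is cos²(θ/2); spin-down is sin²(θ/2).
θ = 36°, so P = cos²(18°) ≈ 0.905.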